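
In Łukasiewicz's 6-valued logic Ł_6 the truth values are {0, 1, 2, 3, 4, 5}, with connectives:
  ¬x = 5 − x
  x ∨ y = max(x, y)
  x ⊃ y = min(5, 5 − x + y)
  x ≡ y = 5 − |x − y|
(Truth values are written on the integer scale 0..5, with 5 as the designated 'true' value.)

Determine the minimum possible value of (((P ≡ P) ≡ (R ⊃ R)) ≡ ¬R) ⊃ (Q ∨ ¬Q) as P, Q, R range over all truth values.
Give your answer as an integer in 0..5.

Take P = 0, Q = 2, R = 0:
P ≡ P = 0 ≡ 0 = 5
R ⊃ R = 0 ⊃ 0 = 5
(P ≡ P) ≡ (R ⊃ R) = 5 ≡ 5 = 5
¬R = ¬0 = 5
((P ≡ P) ≡ (R ⊃ R)) ≡ ¬R = 5 ≡ 5 = 5
¬Q = ¬2 = 3
Q ∨ ¬Q = 2 ∨ 3 = 3
(((P ≡ P) ≡ (R ⊃ R)) ≡ ¬R) ⊃ (Q ∨ ¬Q) = 5 ⊃ 3 = 3
No assignment yields a value below 3, so this is the minimum.

3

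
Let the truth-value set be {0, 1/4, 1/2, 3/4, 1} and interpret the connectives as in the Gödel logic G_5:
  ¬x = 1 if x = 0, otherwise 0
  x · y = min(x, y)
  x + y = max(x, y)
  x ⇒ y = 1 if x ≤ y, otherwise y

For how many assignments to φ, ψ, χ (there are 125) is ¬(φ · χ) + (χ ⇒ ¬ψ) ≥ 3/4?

61

value 1: 61 assignments (counts)
value 0: 64 assignments
So 61 of the 125 assignments meet the threshold.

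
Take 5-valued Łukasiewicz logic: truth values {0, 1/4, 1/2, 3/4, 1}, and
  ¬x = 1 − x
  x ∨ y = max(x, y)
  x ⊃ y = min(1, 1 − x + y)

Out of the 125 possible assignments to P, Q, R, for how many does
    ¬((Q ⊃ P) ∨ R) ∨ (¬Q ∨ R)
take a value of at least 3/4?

value 1: 46 assignments (counts)
value 3/4: 40 assignments (counts)
value 1/2: 29 assignments
value 1/4: 9 assignments
value 0: 1 assignment
So 86 of the 125 assignments meet the threshold.

86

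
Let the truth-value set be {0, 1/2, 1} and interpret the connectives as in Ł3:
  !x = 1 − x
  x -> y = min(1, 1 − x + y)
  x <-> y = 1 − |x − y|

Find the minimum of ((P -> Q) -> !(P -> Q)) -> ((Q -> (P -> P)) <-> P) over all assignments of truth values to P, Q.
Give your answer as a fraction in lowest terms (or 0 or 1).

1/2

Take P = 1/2, Q = 0:
P -> Q = 1/2 -> 0 = 1/2
P -> Q = 1/2 -> 0 = 1/2
!(P -> Q) = !1/2 = 1/2
(P -> Q) -> !(P -> Q) = 1/2 -> 1/2 = 1
P -> P = 1/2 -> 1/2 = 1
Q -> (P -> P) = 0 -> 1 = 1
(Q -> (P -> P)) <-> P = 1 <-> 1/2 = 1/2
((P -> Q) -> !(P -> Q)) -> ((Q -> (P -> P)) <-> P) = 1 -> 1/2 = 1/2
No assignment yields a value below 1/2, so this is the minimum.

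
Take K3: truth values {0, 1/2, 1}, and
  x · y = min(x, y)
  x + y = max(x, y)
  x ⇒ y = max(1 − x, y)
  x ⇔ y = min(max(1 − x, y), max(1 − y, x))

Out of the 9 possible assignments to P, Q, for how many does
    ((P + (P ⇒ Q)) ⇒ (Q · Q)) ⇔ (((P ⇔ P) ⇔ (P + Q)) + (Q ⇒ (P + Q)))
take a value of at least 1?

P = 0, Q = 0 ↦ 0  <
P = 0, Q = 1/2 ↦ 1/2  <
P = 0, Q = 1 ↦ 1  ≥
P = 1/2, Q = 0 ↦ 1/2  <
P = 1/2, Q = 1/2 ↦ 1/2  <
P = 1/2, Q = 1 ↦ 1  ≥
P = 1, Q = 0 ↦ 0  <
P = 1, Q = 1/2 ↦ 1/2  <
P = 1, Q = 1 ↦ 1  ≥
So 3 of the 9 assignments meet the threshold.

3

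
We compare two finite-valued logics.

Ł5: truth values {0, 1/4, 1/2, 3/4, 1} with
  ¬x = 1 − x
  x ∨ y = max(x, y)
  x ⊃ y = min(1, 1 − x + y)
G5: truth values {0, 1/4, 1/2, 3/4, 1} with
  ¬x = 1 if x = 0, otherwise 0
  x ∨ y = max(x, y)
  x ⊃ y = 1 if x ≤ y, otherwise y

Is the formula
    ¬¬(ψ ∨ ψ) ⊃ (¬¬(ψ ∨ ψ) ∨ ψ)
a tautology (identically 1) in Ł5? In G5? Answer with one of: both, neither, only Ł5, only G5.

In Ł5: every assignment gives 1 — tautology.
In G5: every assignment gives 1 — tautology.

both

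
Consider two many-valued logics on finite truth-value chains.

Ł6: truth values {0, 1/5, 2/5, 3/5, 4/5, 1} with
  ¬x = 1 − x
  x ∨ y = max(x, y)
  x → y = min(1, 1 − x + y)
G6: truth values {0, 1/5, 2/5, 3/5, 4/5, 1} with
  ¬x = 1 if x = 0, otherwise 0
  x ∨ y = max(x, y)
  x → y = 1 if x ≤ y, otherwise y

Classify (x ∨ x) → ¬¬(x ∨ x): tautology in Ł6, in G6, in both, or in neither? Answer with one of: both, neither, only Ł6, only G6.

both

In Ł6: every assignment gives 1 — tautology.
In G6: every assignment gives 1 — tautology.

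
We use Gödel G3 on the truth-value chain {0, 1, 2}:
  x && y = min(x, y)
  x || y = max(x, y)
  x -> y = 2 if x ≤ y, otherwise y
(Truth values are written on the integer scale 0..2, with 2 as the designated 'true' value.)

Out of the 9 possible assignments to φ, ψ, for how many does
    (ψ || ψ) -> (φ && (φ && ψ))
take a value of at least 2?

6

φ = 0, ψ = 0 ↦ 2  ≥
φ = 0, ψ = 1 ↦ 0  <
φ = 0, ψ = 2 ↦ 0  <
φ = 1, ψ = 0 ↦ 2  ≥
φ = 1, ψ = 1 ↦ 2  ≥
φ = 1, ψ = 2 ↦ 1  <
φ = 2, ψ = 0 ↦ 2  ≥
φ = 2, ψ = 1 ↦ 2  ≥
φ = 2, ψ = 2 ↦ 2  ≥
So 6 of the 9 assignments meet the threshold.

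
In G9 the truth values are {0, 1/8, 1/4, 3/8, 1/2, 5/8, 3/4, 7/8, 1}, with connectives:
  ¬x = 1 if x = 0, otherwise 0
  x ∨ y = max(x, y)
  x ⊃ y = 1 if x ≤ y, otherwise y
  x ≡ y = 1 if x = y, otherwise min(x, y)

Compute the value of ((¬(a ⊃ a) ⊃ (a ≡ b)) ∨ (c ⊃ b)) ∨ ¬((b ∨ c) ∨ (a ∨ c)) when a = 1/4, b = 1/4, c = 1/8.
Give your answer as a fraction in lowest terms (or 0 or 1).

1

a ⊃ a = 1/4 ⊃ 1/4 = 1
¬(a ⊃ a) = ¬1 = 0
a ≡ b = 1/4 ≡ 1/4 = 1
¬(a ⊃ a) ⊃ (a ≡ b) = 0 ⊃ 1 = 1
c ⊃ b = 1/8 ⊃ 1/4 = 1
(¬(a ⊃ a) ⊃ (a ≡ b)) ∨ (c ⊃ b) = 1 ∨ 1 = 1
b ∨ c = 1/4 ∨ 1/8 = 1/4
a ∨ c = 1/4 ∨ 1/8 = 1/4
(b ∨ c) ∨ (a ∨ c) = 1/4 ∨ 1/4 = 1/4
¬((b ∨ c) ∨ (a ∨ c)) = ¬1/4 = 0
((¬(a ⊃ a) ⊃ (a ≡ b)) ∨ (c ⊃ b)) ∨ ¬((b ∨ c) ∨ (a ∨ c)) = 1 ∨ 0 = 1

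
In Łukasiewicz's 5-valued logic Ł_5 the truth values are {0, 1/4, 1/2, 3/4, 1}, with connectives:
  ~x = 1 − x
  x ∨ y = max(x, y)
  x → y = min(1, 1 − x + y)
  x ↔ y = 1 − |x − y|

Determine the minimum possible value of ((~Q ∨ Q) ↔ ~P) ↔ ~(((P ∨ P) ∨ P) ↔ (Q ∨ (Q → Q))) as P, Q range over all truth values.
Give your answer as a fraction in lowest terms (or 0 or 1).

1/2

Take P = 0, Q = 1/2:
~Q = ~1/2 = 1/2
~Q ∨ Q = 1/2 ∨ 1/2 = 1/2
~P = ~0 = 1
(~Q ∨ Q) ↔ ~P = 1/2 ↔ 1 = 1/2
P ∨ P = 0 ∨ 0 = 0
(P ∨ P) ∨ P = 0 ∨ 0 = 0
Q → Q = 1/2 → 1/2 = 1
Q ∨ (Q → Q) = 1/2 ∨ 1 = 1
((P ∨ P) ∨ P) ↔ (Q ∨ (Q → Q)) = 0 ↔ 1 = 0
~(((P ∨ P) ∨ P) ↔ (Q ∨ (Q → Q))) = ~0 = 1
((~Q ∨ Q) ↔ ~P) ↔ ~(((P ∨ P) ∨ P) ↔ (Q ∨ (Q → Q))) = 1/2 ↔ 1 = 1/2
No assignment yields a value below 1/2, so this is the minimum.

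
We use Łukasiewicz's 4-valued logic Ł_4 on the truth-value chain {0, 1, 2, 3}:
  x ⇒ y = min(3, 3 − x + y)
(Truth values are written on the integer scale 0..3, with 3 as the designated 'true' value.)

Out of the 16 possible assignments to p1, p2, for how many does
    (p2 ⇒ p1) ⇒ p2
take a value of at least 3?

p1 = 0, p2 = 0 ↦ 0  <
p1 = 0, p2 = 1 ↦ 2  <
p1 = 0, p2 = 2 ↦ 3  ≥
p1 = 0, p2 = 3 ↦ 3  ≥
p1 = 1, p2 = 0 ↦ 0  <
p1 = 1, p2 = 1 ↦ 1  <
p1 = 1, p2 = 2 ↦ 3  ≥
p1 = 1, p2 = 3 ↦ 3  ≥
p1 = 2, p2 = 0 ↦ 0  <
p1 = 2, p2 = 1 ↦ 1  <
p1 = 2, p2 = 2 ↦ 2  <
p1 = 2, p2 = 3 ↦ 3  ≥
p1 = 3, p2 = 0 ↦ 0  <
p1 = 3, p2 = 1 ↦ 1  <
p1 = 3, p2 = 2 ↦ 2  <
p1 = 3, p2 = 3 ↦ 3  ≥
So 6 of the 16 assignments meet the threshold.

6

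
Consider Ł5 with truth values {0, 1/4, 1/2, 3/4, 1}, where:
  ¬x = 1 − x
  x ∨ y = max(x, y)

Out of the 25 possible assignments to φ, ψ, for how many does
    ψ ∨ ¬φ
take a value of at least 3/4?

value 1: 9 assignments (counts)
value 3/4: 7 assignments (counts)
value 1/2: 5 assignments
value 1/4: 3 assignments
value 0: 1 assignment
So 16 of the 25 assignments meet the threshold.

16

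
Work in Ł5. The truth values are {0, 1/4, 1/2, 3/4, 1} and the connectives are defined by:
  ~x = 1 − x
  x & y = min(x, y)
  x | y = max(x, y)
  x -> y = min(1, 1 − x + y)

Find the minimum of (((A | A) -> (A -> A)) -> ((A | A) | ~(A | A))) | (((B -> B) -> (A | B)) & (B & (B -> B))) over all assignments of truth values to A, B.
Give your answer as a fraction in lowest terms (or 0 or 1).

1/2

Take A = 1/2, B = 0:
A | A = 1/2 | 1/2 = 1/2
A -> A = 1/2 -> 1/2 = 1
(A | A) -> (A -> A) = 1/2 -> 1 = 1
A | A = 1/2 | 1/2 = 1/2
A | A = 1/2 | 1/2 = 1/2
~(A | A) = ~1/2 = 1/2
(A | A) | ~(A | A) = 1/2 | 1/2 = 1/2
((A | A) -> (A -> A)) -> ((A | A) | ~(A | A)) = 1 -> 1/2 = 1/2
B -> B = 0 -> 0 = 1
A | B = 1/2 | 0 = 1/2
(B -> B) -> (A | B) = 1 -> 1/2 = 1/2
B -> B = 0 -> 0 = 1
B & (B -> B) = 0 & 1 = 0
((B -> B) -> (A | B)) & (B & (B -> B)) = 1/2 & 0 = 0
(((A | A) -> (A -> A)) -> ((A | A) | ~(A | A))) | (((B -> B) -> (A | B)) & (B & (B -> B))) = 1/2 | 0 = 1/2
No assignment yields a value below 1/2, so this is the minimum.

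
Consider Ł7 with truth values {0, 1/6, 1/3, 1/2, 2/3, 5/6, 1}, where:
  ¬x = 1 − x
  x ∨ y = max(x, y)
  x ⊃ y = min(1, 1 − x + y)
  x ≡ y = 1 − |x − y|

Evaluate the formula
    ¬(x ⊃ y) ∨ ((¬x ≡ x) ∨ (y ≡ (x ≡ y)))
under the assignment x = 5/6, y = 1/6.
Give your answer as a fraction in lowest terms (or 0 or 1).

x ⊃ y = 5/6 ⊃ 1/6 = 1/3
¬(x ⊃ y) = ¬1/3 = 2/3
¬x = ¬5/6 = 1/6
¬x ≡ x = 1/6 ≡ 5/6 = 1/3
x ≡ y = 5/6 ≡ 1/6 = 1/3
y ≡ (x ≡ y) = 1/6 ≡ 1/3 = 5/6
(¬x ≡ x) ∨ (y ≡ (x ≡ y)) = 1/3 ∨ 5/6 = 5/6
¬(x ⊃ y) ∨ ((¬x ≡ x) ∨ (y ≡ (x ≡ y))) = 2/3 ∨ 5/6 = 5/6

5/6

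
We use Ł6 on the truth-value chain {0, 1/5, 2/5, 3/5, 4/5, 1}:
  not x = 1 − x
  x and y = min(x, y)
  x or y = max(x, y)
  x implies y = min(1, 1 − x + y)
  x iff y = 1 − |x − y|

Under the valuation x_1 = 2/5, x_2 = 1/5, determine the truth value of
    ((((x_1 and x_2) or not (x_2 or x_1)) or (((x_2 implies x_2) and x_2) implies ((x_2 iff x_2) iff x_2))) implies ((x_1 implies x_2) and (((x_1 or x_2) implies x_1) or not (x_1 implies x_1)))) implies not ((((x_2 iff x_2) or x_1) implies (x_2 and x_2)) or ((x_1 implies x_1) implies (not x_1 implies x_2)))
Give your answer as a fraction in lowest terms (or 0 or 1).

3/5

x_1 and x_2 = 2/5 and 1/5 = 1/5
x_2 or x_1 = 1/5 or 2/5 = 2/5
not (x_2 or x_1) = not 2/5 = 3/5
(x_1 and x_2) or not (x_2 or x_1) = 1/5 or 3/5 = 3/5
x_2 implies x_2 = 1/5 implies 1/5 = 1
(x_2 implies x_2) and x_2 = 1 and 1/5 = 1/5
x_2 iff x_2 = 1/5 iff 1/5 = 1
(x_2 iff x_2) iff x_2 = 1 iff 1/5 = 1/5
((x_2 implies x_2) and x_2) implies ((x_2 iff x_2) iff x_2) = 1/5 implies 1/5 = 1
((x_1 and x_2) or not (x_2 or x_1)) or (((x_2 implies x_2) and x_2) implies ((x_2 iff x_2) iff x_2)) = 3/5 or 1 = 1
x_1 implies x_2 = 2/5 implies 1/5 = 4/5
x_1 or x_2 = 2/5 or 1/5 = 2/5
(x_1 or x_2) implies x_1 = 2/5 implies 2/5 = 1
x_1 implies x_1 = 2/5 implies 2/5 = 1
not (x_1 implies x_1) = not 1 = 0
((x_1 or x_2) implies x_1) or not (x_1 implies x_1) = 1 or 0 = 1
(x_1 implies x_2) and (((x_1 or x_2) implies x_1) or not (x_1 implies x_1)) = 4/5 and 1 = 4/5
(((x_1 and x_2) or not (x_2 or x_1)) or (((x_2 implies x_2) and x_2) implies ((x_2 iff x_2) iff x_2))) implies ((x_1 implies x_2) and (((x_1 or x_2) implies x_1) or not (x_1 implies x_1))) = 1 implies 4/5 = 4/5
x_2 iff x_2 = 1/5 iff 1/5 = 1
(x_2 iff x_2) or x_1 = 1 or 2/5 = 1
x_2 and x_2 = 1/5 and 1/5 = 1/5
((x_2 iff x_2) or x_1) implies (x_2 and x_2) = 1 implies 1/5 = 1/5
x_1 implies x_1 = 2/5 implies 2/5 = 1
not x_1 = not 2/5 = 3/5
not x_1 implies x_2 = 3/5 implies 1/5 = 3/5
(x_1 implies x_1) implies (not x_1 implies x_2) = 1 implies 3/5 = 3/5
(((x_2 iff x_2) or x_1) implies (x_2 and x_2)) or ((x_1 implies x_1) implies (not x_1 implies x_2)) = 1/5 or 3/5 = 3/5
not ((((x_2 iff x_2) or x_1) implies (x_2 and x_2)) or ((x_1 implies x_1) implies (not x_1 implies x_2))) = not 3/5 = 2/5
((((x_1 and x_2) or not (x_2 or x_1)) or (((x_2 implies x_2) and x_2) implies ((x_2 iff x_2) iff x_2))) implies ((x_1 implies x_2) and (((x_1 or x_2) implies x_1) or not (x_1 implies x_1)))) implies not ((((x_2 iff x_2) or x_1) implies (x_2 and x_2)) or ((x_1 implies x_1) implies (not x_1 implies x_2))) = 4/5 implies 2/5 = 3/5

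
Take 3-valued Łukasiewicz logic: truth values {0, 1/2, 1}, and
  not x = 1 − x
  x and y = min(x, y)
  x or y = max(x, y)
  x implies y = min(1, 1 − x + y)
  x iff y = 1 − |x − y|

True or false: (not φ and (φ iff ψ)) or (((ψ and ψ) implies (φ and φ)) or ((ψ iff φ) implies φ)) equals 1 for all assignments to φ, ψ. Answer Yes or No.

No

Counterexample: take φ = 0, ψ = 1/2.
not φ = not 0 = 1
φ iff ψ = 0 iff 1/2 = 1/2
not φ and (φ iff ψ) = 1 and 1/2 = 1/2
ψ and ψ = 1/2 and 1/2 = 1/2
φ and φ = 0 and 0 = 0
(ψ and ψ) implies (φ and φ) = 1/2 implies 0 = 1/2
ψ iff φ = 1/2 iff 0 = 1/2
(ψ iff φ) implies φ = 1/2 implies 0 = 1/2
((ψ and ψ) implies (φ and φ)) or ((ψ iff φ) implies φ) = 1/2 or 1/2 = 1/2
(not φ and (φ iff ψ)) or (((ψ and ψ) implies (φ and φ)) or ((ψ iff φ) implies φ)) = 1/2 or 1/2 = 1/2
This gives 1/2 ≠ 1.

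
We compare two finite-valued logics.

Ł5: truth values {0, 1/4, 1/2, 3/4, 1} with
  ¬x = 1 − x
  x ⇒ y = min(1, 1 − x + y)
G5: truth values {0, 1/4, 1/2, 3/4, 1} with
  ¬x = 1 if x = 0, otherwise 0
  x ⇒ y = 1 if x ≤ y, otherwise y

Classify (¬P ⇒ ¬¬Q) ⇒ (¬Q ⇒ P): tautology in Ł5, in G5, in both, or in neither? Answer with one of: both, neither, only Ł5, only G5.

only Ł5

In Ł5: every assignment gives 1 — tautology.
In G5: at P = 1/4, Q = 0 the value is 1/4 — not a tautology.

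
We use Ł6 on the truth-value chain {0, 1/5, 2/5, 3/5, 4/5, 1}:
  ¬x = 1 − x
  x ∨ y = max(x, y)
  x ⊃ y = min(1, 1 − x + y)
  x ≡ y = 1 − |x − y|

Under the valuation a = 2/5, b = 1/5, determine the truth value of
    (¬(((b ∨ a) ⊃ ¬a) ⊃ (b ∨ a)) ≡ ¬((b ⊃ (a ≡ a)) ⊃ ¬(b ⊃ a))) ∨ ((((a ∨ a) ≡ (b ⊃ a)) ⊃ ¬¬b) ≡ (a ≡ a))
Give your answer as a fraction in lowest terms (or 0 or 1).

b ∨ a = 1/5 ∨ 2/5 = 2/5
¬a = ¬2/5 = 3/5
(b ∨ a) ⊃ ¬a = 2/5 ⊃ 3/5 = 1
b ∨ a = 1/5 ∨ 2/5 = 2/5
((b ∨ a) ⊃ ¬a) ⊃ (b ∨ a) = 1 ⊃ 2/5 = 2/5
¬(((b ∨ a) ⊃ ¬a) ⊃ (b ∨ a)) = ¬2/5 = 3/5
a ≡ a = 2/5 ≡ 2/5 = 1
b ⊃ (a ≡ a) = 1/5 ⊃ 1 = 1
b ⊃ a = 1/5 ⊃ 2/5 = 1
¬(b ⊃ a) = ¬1 = 0
(b ⊃ (a ≡ a)) ⊃ ¬(b ⊃ a) = 1 ⊃ 0 = 0
¬((b ⊃ (a ≡ a)) ⊃ ¬(b ⊃ a)) = ¬0 = 1
¬(((b ∨ a) ⊃ ¬a) ⊃ (b ∨ a)) ≡ ¬((b ⊃ (a ≡ a)) ⊃ ¬(b ⊃ a)) = 3/5 ≡ 1 = 3/5
a ∨ a = 2/5 ∨ 2/5 = 2/5
b ⊃ a = 1/5 ⊃ 2/5 = 1
(a ∨ a) ≡ (b ⊃ a) = 2/5 ≡ 1 = 2/5
¬b = ¬1/5 = 4/5
¬¬b = ¬4/5 = 1/5
((a ∨ a) ≡ (b ⊃ a)) ⊃ ¬¬b = 2/5 ⊃ 1/5 = 4/5
a ≡ a = 2/5 ≡ 2/5 = 1
(((a ∨ a) ≡ (b ⊃ a)) ⊃ ¬¬b) ≡ (a ≡ a) = 4/5 ≡ 1 = 4/5
(¬(((b ∨ a) ⊃ ¬a) ⊃ (b ∨ a)) ≡ ¬((b ⊃ (a ≡ a)) ⊃ ¬(b ⊃ a))) ∨ ((((a ∨ a) ≡ (b ⊃ a)) ⊃ ¬¬b) ≡ (a ≡ a)) = 3/5 ∨ 4/5 = 4/5

4/5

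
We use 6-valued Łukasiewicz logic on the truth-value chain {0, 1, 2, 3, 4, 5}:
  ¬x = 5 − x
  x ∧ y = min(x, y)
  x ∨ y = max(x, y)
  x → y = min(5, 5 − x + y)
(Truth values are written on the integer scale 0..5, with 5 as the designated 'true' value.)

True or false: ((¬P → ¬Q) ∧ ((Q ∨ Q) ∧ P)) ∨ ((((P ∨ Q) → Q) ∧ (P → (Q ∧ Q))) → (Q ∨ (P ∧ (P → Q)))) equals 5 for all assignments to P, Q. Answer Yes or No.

Counterexample: take P = 0, Q = 0.
¬P = ¬0 = 5
¬Q = ¬0 = 5
¬P → ¬Q = 5 → 5 = 5
Q ∨ Q = 0 ∨ 0 = 0
(Q ∨ Q) ∧ P = 0 ∧ 0 = 0
(¬P → ¬Q) ∧ ((Q ∨ Q) ∧ P) = 5 ∧ 0 = 0
P ∨ Q = 0 ∨ 0 = 0
(P ∨ Q) → Q = 0 → 0 = 5
Q ∧ Q = 0 ∧ 0 = 0
P → (Q ∧ Q) = 0 → 0 = 5
((P ∨ Q) → Q) ∧ (P → (Q ∧ Q)) = 5 ∧ 5 = 5
P → Q = 0 → 0 = 5
P ∧ (P → Q) = 0 ∧ 5 = 0
Q ∨ (P ∧ (P → Q)) = 0 ∨ 0 = 0
(((P ∨ Q) → Q) ∧ (P → (Q ∧ Q))) → (Q ∨ (P ∧ (P → Q))) = 5 → 0 = 0
((¬P → ¬Q) ∧ ((Q ∨ Q) ∧ P)) ∨ ((((P ∨ Q) → Q) ∧ (P → (Q ∧ Q))) → (Q ∨ (P ∧ (P → Q)))) = 0 ∨ 0 = 0
This gives 0 ≠ 5.

No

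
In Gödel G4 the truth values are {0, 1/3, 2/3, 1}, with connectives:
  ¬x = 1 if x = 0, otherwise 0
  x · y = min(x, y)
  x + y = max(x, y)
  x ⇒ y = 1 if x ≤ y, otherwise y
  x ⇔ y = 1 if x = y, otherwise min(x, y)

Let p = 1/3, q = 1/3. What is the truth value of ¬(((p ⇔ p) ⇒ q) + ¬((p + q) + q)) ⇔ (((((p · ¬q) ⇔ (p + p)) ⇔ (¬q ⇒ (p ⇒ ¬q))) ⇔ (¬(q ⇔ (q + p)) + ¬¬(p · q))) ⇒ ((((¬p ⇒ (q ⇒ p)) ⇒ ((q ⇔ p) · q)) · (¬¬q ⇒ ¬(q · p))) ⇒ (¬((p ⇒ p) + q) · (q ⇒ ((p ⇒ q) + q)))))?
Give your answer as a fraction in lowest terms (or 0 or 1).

p ⇔ p = 1/3 ⇔ 1/3 = 1
(p ⇔ p) ⇒ q = 1 ⇒ 1/3 = 1/3
p + q = 1/3 + 1/3 = 1/3
(p + q) + q = 1/3 + 1/3 = 1/3
¬((p + q) + q) = ¬1/3 = 0
((p ⇔ p) ⇒ q) + ¬((p + q) + q) = 1/3 + 0 = 1/3
¬(((p ⇔ p) ⇒ q) + ¬((p + q) + q)) = ¬1/3 = 0
¬q = ¬1/3 = 0
p · ¬q = 1/3 · 0 = 0
p + p = 1/3 + 1/3 = 1/3
(p · ¬q) ⇔ (p + p) = 0 ⇔ 1/3 = 0
¬q = ¬1/3 = 0
¬q = ¬1/3 = 0
p ⇒ ¬q = 1/3 ⇒ 0 = 0
¬q ⇒ (p ⇒ ¬q) = 0 ⇒ 0 = 1
((p · ¬q) ⇔ (p + p)) ⇔ (¬q ⇒ (p ⇒ ¬q)) = 0 ⇔ 1 = 0
q + p = 1/3 + 1/3 = 1/3
q ⇔ (q + p) = 1/3 ⇔ 1/3 = 1
¬(q ⇔ (q + p)) = ¬1 = 0
p · q = 1/3 · 1/3 = 1/3
¬(p · q) = ¬1/3 = 0
¬¬(p · q) = ¬0 = 1
¬(q ⇔ (q + p)) + ¬¬(p · q) = 0 + 1 = 1
(((p · ¬q) ⇔ (p + p)) ⇔ (¬q ⇒ (p ⇒ ¬q))) ⇔ (¬(q ⇔ (q + p)) + ¬¬(p · q)) = 0 ⇔ 1 = 0
¬p = ¬1/3 = 0
q ⇒ p = 1/3 ⇒ 1/3 = 1
¬p ⇒ (q ⇒ p) = 0 ⇒ 1 = 1
q ⇔ p = 1/3 ⇔ 1/3 = 1
(q ⇔ p) · q = 1 · 1/3 = 1/3
(¬p ⇒ (q ⇒ p)) ⇒ ((q ⇔ p) · q) = 1 ⇒ 1/3 = 1/3
¬q = ¬1/3 = 0
¬¬q = ¬0 = 1
q · p = 1/3 · 1/3 = 1/3
¬(q · p) = ¬1/3 = 0
¬¬q ⇒ ¬(q · p) = 1 ⇒ 0 = 0
((¬p ⇒ (q ⇒ p)) ⇒ ((q ⇔ p) · q)) · (¬¬q ⇒ ¬(q · p)) = 1/3 · 0 = 0
p ⇒ p = 1/3 ⇒ 1/3 = 1
(p ⇒ p) + q = 1 + 1/3 = 1
¬((p ⇒ p) + q) = ¬1 = 0
p ⇒ q = 1/3 ⇒ 1/3 = 1
(p ⇒ q) + q = 1 + 1/3 = 1
q ⇒ ((p ⇒ q) + q) = 1/3 ⇒ 1 = 1
¬((p ⇒ p) + q) · (q ⇒ ((p ⇒ q) + q)) = 0 · 1 = 0
(((¬p ⇒ (q ⇒ p)) ⇒ ((q ⇔ p) · q)) · (¬¬q ⇒ ¬(q · p))) ⇒ (¬((p ⇒ p) + q) · (q ⇒ ((p ⇒ q) + q))) = 0 ⇒ 0 = 1
((((p · ¬q) ⇔ (p + p)) ⇔ (¬q ⇒ (p ⇒ ¬q))) ⇔ (¬(q ⇔ (q + p)) + ¬¬(p · q))) ⇒ ((((¬p ⇒ (q ⇒ p)) ⇒ ((q ⇔ p) · q)) · (¬¬q ⇒ ¬(q · p))) ⇒ (¬((p ⇒ p) + q) · (q ⇒ ((p ⇒ q) + q)))) = 0 ⇒ 1 = 1
¬(((p ⇔ p) ⇒ q) + ¬((p + q) + q)) ⇔ (((((p · ¬q) ⇔ (p + p)) ⇔ (¬q ⇒ (p ⇒ ¬q))) ⇔ (¬(q ⇔ (q + p)) + ¬¬(p · q))) ⇒ ((((¬p ⇒ (q ⇒ p)) ⇒ ((q ⇔ p) · q)) · (¬¬q ⇒ ¬(q · p))) ⇒ (¬((p ⇒ p) + q) · (q ⇒ ((p ⇒ q) + q))))) = 0 ⇔ 1 = 0

0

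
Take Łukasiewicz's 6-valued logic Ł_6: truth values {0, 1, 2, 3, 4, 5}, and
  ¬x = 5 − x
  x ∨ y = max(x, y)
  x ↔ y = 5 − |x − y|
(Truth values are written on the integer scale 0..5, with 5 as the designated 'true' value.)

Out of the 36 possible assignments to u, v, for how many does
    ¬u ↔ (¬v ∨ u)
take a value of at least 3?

value 5: 3 assignments (counts)
value 4: 11 assignments (counts)
value 3: 4 assignments (counts)
value 2: 9 assignments
value 1: 2 assignments
value 0: 7 assignments
So 18 of the 36 assignments meet the threshold.

18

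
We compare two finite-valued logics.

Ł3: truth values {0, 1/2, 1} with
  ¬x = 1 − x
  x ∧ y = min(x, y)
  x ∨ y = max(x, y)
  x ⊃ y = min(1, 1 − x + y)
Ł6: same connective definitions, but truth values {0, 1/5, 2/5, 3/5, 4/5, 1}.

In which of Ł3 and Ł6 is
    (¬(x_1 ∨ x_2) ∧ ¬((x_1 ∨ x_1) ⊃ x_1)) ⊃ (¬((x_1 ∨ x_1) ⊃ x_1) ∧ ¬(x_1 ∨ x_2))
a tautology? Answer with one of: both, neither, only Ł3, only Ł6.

In Ł3: every assignment gives 1 — tautology.
In Ł6: every assignment gives 1 — tautology.

both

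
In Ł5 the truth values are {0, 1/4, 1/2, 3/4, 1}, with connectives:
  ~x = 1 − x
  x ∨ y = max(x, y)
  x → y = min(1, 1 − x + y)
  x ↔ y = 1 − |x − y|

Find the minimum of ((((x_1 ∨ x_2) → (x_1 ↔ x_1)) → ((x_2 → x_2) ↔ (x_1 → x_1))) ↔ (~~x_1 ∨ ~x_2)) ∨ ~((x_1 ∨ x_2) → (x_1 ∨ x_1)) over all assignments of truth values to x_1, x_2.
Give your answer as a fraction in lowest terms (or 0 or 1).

1/2

Take x_1 = 0, x_2 = 1/2:
x_1 ∨ x_2 = 0 ∨ 1/2 = 1/2
x_1 ↔ x_1 = 0 ↔ 0 = 1
(x_1 ∨ x_2) → (x_1 ↔ x_1) = 1/2 → 1 = 1
x_2 → x_2 = 1/2 → 1/2 = 1
x_1 → x_1 = 0 → 0 = 1
(x_2 → x_2) ↔ (x_1 → x_1) = 1 ↔ 1 = 1
((x_1 ∨ x_2) → (x_1 ↔ x_1)) → ((x_2 → x_2) ↔ (x_1 → x_1)) = 1 → 1 = 1
~x_1 = ~0 = 1
~~x_1 = ~1 = 0
~x_2 = ~1/2 = 1/2
~~x_1 ∨ ~x_2 = 0 ∨ 1/2 = 1/2
(((x_1 ∨ x_2) → (x_1 ↔ x_1)) → ((x_2 → x_2) ↔ (x_1 → x_1))) ↔ (~~x_1 ∨ ~x_2) = 1 ↔ 1/2 = 1/2
x_1 ∨ x_2 = 0 ∨ 1/2 = 1/2
x_1 ∨ x_1 = 0 ∨ 0 = 0
(x_1 ∨ x_2) → (x_1 ∨ x_1) = 1/2 → 0 = 1/2
~((x_1 ∨ x_2) → (x_1 ∨ x_1)) = ~1/2 = 1/2
((((x_1 ∨ x_2) → (x_1 ↔ x_1)) → ((x_2 → x_2) ↔ (x_1 → x_1))) ↔ (~~x_1 ∨ ~x_2)) ∨ ~((x_1 ∨ x_2) → (x_1 ∨ x_1)) = 1/2 ∨ 1/2 = 1/2
No assignment yields a value below 1/2, so this is the minimum.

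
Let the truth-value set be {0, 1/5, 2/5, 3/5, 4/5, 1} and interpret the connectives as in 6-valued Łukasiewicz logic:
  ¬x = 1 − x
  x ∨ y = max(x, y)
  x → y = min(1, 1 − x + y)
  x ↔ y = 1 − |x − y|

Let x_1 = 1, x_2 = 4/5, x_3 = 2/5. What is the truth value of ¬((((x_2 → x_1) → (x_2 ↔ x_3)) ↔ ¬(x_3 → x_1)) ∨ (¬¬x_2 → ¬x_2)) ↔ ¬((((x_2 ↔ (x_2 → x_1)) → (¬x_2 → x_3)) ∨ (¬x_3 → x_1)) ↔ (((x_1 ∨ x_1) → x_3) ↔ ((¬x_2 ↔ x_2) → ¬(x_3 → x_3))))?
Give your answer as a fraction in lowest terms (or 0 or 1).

x_2 → x_1 = 4/5 → 1 = 1
x_2 ↔ x_3 = 4/5 ↔ 2/5 = 3/5
(x_2 → x_1) → (x_2 ↔ x_3) = 1 → 3/5 = 3/5
x_3 → x_1 = 2/5 → 1 = 1
¬(x_3 → x_1) = ¬1 = 0
((x_2 → x_1) → (x_2 ↔ x_3)) ↔ ¬(x_3 → x_1) = 3/5 ↔ 0 = 2/5
¬x_2 = ¬4/5 = 1/5
¬¬x_2 = ¬1/5 = 4/5
¬x_2 = ¬4/5 = 1/5
¬¬x_2 → ¬x_2 = 4/5 → 1/5 = 2/5
(((x_2 → x_1) → (x_2 ↔ x_3)) ↔ ¬(x_3 → x_1)) ∨ (¬¬x_2 → ¬x_2) = 2/5 ∨ 2/5 = 2/5
¬((((x_2 → x_1) → (x_2 ↔ x_3)) ↔ ¬(x_3 → x_1)) ∨ (¬¬x_2 → ¬x_2)) = ¬2/5 = 3/5
x_2 → x_1 = 4/5 → 1 = 1
x_2 ↔ (x_2 → x_1) = 4/5 ↔ 1 = 4/5
¬x_2 = ¬4/5 = 1/5
¬x_2 → x_3 = 1/5 → 2/5 = 1
(x_2 ↔ (x_2 → x_1)) → (¬x_2 → x_3) = 4/5 → 1 = 1
¬x_3 = ¬2/5 = 3/5
¬x_3 → x_1 = 3/5 → 1 = 1
((x_2 ↔ (x_2 → x_1)) → (¬x_2 → x_3)) ∨ (¬x_3 → x_1) = 1 ∨ 1 = 1
x_1 ∨ x_1 = 1 ∨ 1 = 1
(x_1 ∨ x_1) → x_3 = 1 → 2/5 = 2/5
¬x_2 = ¬4/5 = 1/5
¬x_2 ↔ x_2 = 1/5 ↔ 4/5 = 2/5
x_3 → x_3 = 2/5 → 2/5 = 1
¬(x_3 → x_3) = ¬1 = 0
(¬x_2 ↔ x_2) → ¬(x_3 → x_3) = 2/5 → 0 = 3/5
((x_1 ∨ x_1) → x_3) ↔ ((¬x_2 ↔ x_2) → ¬(x_3 → x_3)) = 2/5 ↔ 3/5 = 4/5
(((x_2 ↔ (x_2 → x_1)) → (¬x_2 → x_3)) ∨ (¬x_3 → x_1)) ↔ (((x_1 ∨ x_1) → x_3) ↔ ((¬x_2 ↔ x_2) → ¬(x_3 → x_3))) = 1 ↔ 4/5 = 4/5
¬((((x_2 ↔ (x_2 → x_1)) → (¬x_2 → x_3)) ∨ (¬x_3 → x_1)) ↔ (((x_1 ∨ x_1) → x_3) ↔ ((¬x_2 ↔ x_2) → ¬(x_3 → x_3)))) = ¬4/5 = 1/5
¬((((x_2 → x_1) → (x_2 ↔ x_3)) ↔ ¬(x_3 → x_1)) ∨ (¬¬x_2 → ¬x_2)) ↔ ¬((((x_2 ↔ (x_2 → x_1)) → (¬x_2 → x_3)) ∨ (¬x_3 → x_1)) ↔ (((x_1 ∨ x_1) → x_3) ↔ ((¬x_2 ↔ x_2) → ¬(x_3 → x_3)))) = 3/5 ↔ 1/5 = 3/5

3/5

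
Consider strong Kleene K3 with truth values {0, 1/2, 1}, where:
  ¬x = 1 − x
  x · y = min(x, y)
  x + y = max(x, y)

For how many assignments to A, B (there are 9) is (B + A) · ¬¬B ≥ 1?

3

A = 0, B = 0 ↦ 0  <
A = 0, B = 1/2 ↦ 1/2  <
A = 0, B = 1 ↦ 1  ≥
A = 1/2, B = 0 ↦ 0  <
A = 1/2, B = 1/2 ↦ 1/2  <
A = 1/2, B = 1 ↦ 1  ≥
A = 1, B = 0 ↦ 0  <
A = 1, B = 1/2 ↦ 1/2  <
A = 1, B = 1 ↦ 1  ≥
So 3 of the 9 assignments meet the threshold.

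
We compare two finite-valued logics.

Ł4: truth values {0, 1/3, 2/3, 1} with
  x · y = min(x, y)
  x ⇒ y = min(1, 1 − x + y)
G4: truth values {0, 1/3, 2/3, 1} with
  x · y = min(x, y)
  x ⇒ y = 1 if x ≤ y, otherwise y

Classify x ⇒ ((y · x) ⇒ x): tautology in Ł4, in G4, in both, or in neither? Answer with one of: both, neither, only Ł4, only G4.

In Ł4: every assignment gives 1 — tautology.
In G4: every assignment gives 1 — tautology.

both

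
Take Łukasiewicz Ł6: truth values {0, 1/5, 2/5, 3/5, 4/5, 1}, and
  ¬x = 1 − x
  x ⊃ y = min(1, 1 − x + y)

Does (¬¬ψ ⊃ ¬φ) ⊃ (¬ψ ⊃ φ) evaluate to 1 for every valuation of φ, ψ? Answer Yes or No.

No

Counterexample: take φ = 0, ψ = 0.
¬ψ = ¬0 = 1
¬¬ψ = ¬1 = 0
¬φ = ¬0 = 1
¬¬ψ ⊃ ¬φ = 0 ⊃ 1 = 1
¬ψ = ¬0 = 1
¬ψ ⊃ φ = 1 ⊃ 0 = 0
(¬¬ψ ⊃ ¬φ) ⊃ (¬ψ ⊃ φ) = 1 ⊃ 0 = 0
This gives 0 ≠ 1.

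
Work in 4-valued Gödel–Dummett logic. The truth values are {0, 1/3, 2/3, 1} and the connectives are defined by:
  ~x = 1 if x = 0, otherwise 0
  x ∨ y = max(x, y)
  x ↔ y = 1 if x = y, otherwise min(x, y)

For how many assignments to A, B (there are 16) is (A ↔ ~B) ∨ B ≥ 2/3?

A = 0, B = 0 ↦ 0  <
A = 0, B = 1/3 ↦ 1  ≥
A = 0, B = 2/3 ↦ 1  ≥
A = 0, B = 1 ↦ 1  ≥
A = 1/3, B = 0 ↦ 1/3  <
A = 1/3, B = 1/3 ↦ 1/3  <
A = 1/3, B = 2/3 ↦ 2/3  ≥
A = 1/3, B = 1 ↦ 1  ≥
A = 2/3, B = 0 ↦ 2/3  ≥
A = 2/3, B = 1/3 ↦ 1/3  <
A = 2/3, B = 2/3 ↦ 2/3  ≥
A = 2/3, B = 1 ↦ 1  ≥
A = 1, B = 0 ↦ 1  ≥
A = 1, B = 1/3 ↦ 1/3  <
A = 1, B = 2/3 ↦ 2/3  ≥
A = 1, B = 1 ↦ 1  ≥
So 11 of the 16 assignments meet the threshold.

11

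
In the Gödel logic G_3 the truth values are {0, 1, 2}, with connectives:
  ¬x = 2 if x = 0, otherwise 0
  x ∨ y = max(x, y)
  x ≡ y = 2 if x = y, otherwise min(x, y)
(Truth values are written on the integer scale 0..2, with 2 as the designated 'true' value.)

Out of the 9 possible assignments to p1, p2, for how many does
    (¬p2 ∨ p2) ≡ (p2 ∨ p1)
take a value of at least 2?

p1 = 0, p2 = 0 ↦ 0  <
p1 = 0, p2 = 1 ↦ 2  ≥
p1 = 0, p2 = 2 ↦ 2  ≥
p1 = 1, p2 = 0 ↦ 1  <
p1 = 1, p2 = 1 ↦ 2  ≥
p1 = 1, p2 = 2 ↦ 2  ≥
p1 = 2, p2 = 0 ↦ 2  ≥
p1 = 2, p2 = 1 ↦ 1  <
p1 = 2, p2 = 2 ↦ 2  ≥
So 6 of the 9 assignments meet the threshold.

6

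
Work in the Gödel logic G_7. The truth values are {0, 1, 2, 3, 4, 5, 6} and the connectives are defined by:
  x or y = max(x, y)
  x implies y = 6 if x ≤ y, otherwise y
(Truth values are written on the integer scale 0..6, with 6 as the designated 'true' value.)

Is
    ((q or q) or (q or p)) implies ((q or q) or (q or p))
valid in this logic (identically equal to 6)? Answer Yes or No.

Yes

At p = 4, q = 0, for instance:
q or q = 0 or 0 = 0
q or p = 0 or 4 = 4
(q or q) or (q or p) = 0 or 4 = 4
((q or q) or (q or p)) implies ((q or q) or (q or p)) = 4 implies 4 = 6
and checking the remaining 48 assignments likewise gives ≥ 6 in every case.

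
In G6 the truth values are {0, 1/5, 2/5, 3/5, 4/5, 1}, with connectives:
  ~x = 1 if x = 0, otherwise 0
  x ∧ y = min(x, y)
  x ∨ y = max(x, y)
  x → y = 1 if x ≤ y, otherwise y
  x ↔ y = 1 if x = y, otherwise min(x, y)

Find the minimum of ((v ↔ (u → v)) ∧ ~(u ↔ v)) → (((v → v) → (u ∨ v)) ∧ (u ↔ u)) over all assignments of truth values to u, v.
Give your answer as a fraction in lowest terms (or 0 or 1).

1/5

Take u = 1/5, v = 0:
u → v = 1/5 → 0 = 0
v ↔ (u → v) = 0 ↔ 0 = 1
u ↔ v = 1/5 ↔ 0 = 0
~(u ↔ v) = ~0 = 1
(v ↔ (u → v)) ∧ ~(u ↔ v) = 1 ∧ 1 = 1
v → v = 0 → 0 = 1
u ∨ v = 1/5 ∨ 0 = 1/5
(v → v) → (u ∨ v) = 1 → 1/5 = 1/5
u ↔ u = 1/5 ↔ 1/5 = 1
((v → v) → (u ∨ v)) ∧ (u ↔ u) = 1/5 ∧ 1 = 1/5
((v ↔ (u → v)) ∧ ~(u ↔ v)) → (((v → v) → (u ∨ v)) ∧ (u ↔ u)) = 1 → 1/5 = 1/5
No assignment yields a value below 1/5, so this is the minimum.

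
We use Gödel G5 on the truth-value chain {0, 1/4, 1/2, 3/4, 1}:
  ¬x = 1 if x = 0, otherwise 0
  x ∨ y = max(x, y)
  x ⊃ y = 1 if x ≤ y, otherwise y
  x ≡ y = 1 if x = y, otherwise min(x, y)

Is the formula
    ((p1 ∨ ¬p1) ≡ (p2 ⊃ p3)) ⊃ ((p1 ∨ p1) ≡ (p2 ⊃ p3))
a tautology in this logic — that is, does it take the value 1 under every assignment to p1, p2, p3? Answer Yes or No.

Counterexample: take p1 = 0, p2 = 0, p3 = 0.
¬p1 = ¬0 = 1
p1 ∨ ¬p1 = 0 ∨ 1 = 1
p2 ⊃ p3 = 0 ⊃ 0 = 1
(p1 ∨ ¬p1) ≡ (p2 ⊃ p3) = 1 ≡ 1 = 1
p1 ∨ p1 = 0 ∨ 0 = 0
p2 ⊃ p3 = 0 ⊃ 0 = 1
(p1 ∨ p1) ≡ (p2 ⊃ p3) = 0 ≡ 1 = 0
((p1 ∨ ¬p1) ≡ (p2 ⊃ p3)) ⊃ ((p1 ∨ p1) ≡ (p2 ⊃ p3)) = 1 ⊃ 0 = 0
This gives 0 ≠ 1.

No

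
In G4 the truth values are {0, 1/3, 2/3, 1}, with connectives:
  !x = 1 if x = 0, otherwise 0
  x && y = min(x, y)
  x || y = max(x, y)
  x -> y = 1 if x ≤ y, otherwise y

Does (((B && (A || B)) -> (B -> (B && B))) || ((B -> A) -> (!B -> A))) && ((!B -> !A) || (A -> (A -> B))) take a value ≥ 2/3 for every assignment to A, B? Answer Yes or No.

No

Counterexample: take A = 1/3, B = 0.
A || B = 1/3 || 0 = 1/3
B && (A || B) = 0 && 1/3 = 0
B && B = 0 && 0 = 0
B -> (B && B) = 0 -> 0 = 1
(B && (A || B)) -> (B -> (B && B)) = 0 -> 1 = 1
B -> A = 0 -> 1/3 = 1
!B = !0 = 1
!B -> A = 1 -> 1/3 = 1/3
(B -> A) -> (!B -> A) = 1 -> 1/3 = 1/3
((B && (A || B)) -> (B -> (B && B))) || ((B -> A) -> (!B -> A)) = 1 || 1/3 = 1
!B = !0 = 1
!A = !1/3 = 0
!B -> !A = 1 -> 0 = 0
A -> B = 1/3 -> 0 = 0
A -> (A -> B) = 1/3 -> 0 = 0
(!B -> !A) || (A -> (A -> B)) = 0 || 0 = 0
(((B && (A || B)) -> (B -> (B && B))) || ((B -> A) -> (!B -> A))) && ((!B -> !A) || (A -> (A -> B))) = 1 && 0 = 0
This gives 0, which is below 2/3.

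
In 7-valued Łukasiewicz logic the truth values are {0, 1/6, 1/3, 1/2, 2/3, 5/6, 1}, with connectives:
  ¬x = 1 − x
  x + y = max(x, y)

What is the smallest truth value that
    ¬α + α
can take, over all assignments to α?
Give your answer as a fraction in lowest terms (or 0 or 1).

Take α = 1/2:
¬α = ¬1/2 = 1/2
¬α + α = 1/2 + 1/2 = 1/2
No assignment yields a value below 1/2, so this is the minimum.

1/2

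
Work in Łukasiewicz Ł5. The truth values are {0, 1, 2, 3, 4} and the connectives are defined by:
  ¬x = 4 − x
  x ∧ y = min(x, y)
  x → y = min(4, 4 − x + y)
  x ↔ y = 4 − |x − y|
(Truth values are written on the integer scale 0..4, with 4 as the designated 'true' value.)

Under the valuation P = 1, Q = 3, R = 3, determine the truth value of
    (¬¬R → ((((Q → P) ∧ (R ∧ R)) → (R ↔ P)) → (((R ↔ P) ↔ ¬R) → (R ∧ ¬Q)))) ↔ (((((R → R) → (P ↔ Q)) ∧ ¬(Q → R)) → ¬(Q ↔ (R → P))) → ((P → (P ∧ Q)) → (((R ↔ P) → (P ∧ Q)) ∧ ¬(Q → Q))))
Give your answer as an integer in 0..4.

1

¬R = ¬3 = 1
¬¬R = ¬1 = 3
Q → P = 3 → 1 = 2
R ∧ R = 3 ∧ 3 = 3
(Q → P) ∧ (R ∧ R) = 2 ∧ 3 = 2
R ↔ P = 3 ↔ 1 = 2
((Q → P) ∧ (R ∧ R)) → (R ↔ P) = 2 → 2 = 4
R ↔ P = 3 ↔ 1 = 2
¬R = ¬3 = 1
(R ↔ P) ↔ ¬R = 2 ↔ 1 = 3
¬Q = ¬3 = 1
R ∧ ¬Q = 3 ∧ 1 = 1
((R ↔ P) ↔ ¬R) → (R ∧ ¬Q) = 3 → 1 = 2
(((Q → P) ∧ (R ∧ R)) → (R ↔ P)) → (((R ↔ P) ↔ ¬R) → (R ∧ ¬Q)) = 4 → 2 = 2
¬¬R → ((((Q → P) ∧ (R ∧ R)) → (R ↔ P)) → (((R ↔ P) ↔ ¬R) → (R ∧ ¬Q))) = 3 → 2 = 3
R → R = 3 → 3 = 4
P ↔ Q = 1 ↔ 3 = 2
(R → R) → (P ↔ Q) = 4 → 2 = 2
Q → R = 3 → 3 = 4
¬(Q → R) = ¬4 = 0
((R → R) → (P ↔ Q)) ∧ ¬(Q → R) = 2 ∧ 0 = 0
R → P = 3 → 1 = 2
Q ↔ (R → P) = 3 ↔ 2 = 3
¬(Q ↔ (R → P)) = ¬3 = 1
(((R → R) → (P ↔ Q)) ∧ ¬(Q → R)) → ¬(Q ↔ (R → P)) = 0 → 1 = 4
P ∧ Q = 1 ∧ 3 = 1
P → (P ∧ Q) = 1 → 1 = 4
R ↔ P = 3 ↔ 1 = 2
P ∧ Q = 1 ∧ 3 = 1
(R ↔ P) → (P ∧ Q) = 2 → 1 = 3
Q → Q = 3 → 3 = 4
¬(Q → Q) = ¬4 = 0
((R ↔ P) → (P ∧ Q)) ∧ ¬(Q → Q) = 3 ∧ 0 = 0
(P → (P ∧ Q)) → (((R ↔ P) → (P ∧ Q)) ∧ ¬(Q → Q)) = 4 → 0 = 0
((((R → R) → (P ↔ Q)) ∧ ¬(Q → R)) → ¬(Q ↔ (R → P))) → ((P → (P ∧ Q)) → (((R ↔ P) → (P ∧ Q)) ∧ ¬(Q → Q))) = 4 → 0 = 0
(¬¬R → ((((Q → P) ∧ (R ∧ R)) → (R ↔ P)) → (((R ↔ P) ↔ ¬R) → (R ∧ ¬Q)))) ↔ (((((R → R) → (P ↔ Q)) ∧ ¬(Q → R)) → ¬(Q ↔ (R → P))) → ((P → (P ∧ Q)) → (((R ↔ P) → (P ∧ Q)) ∧ ¬(Q → Q)))) = 3 ↔ 0 = 1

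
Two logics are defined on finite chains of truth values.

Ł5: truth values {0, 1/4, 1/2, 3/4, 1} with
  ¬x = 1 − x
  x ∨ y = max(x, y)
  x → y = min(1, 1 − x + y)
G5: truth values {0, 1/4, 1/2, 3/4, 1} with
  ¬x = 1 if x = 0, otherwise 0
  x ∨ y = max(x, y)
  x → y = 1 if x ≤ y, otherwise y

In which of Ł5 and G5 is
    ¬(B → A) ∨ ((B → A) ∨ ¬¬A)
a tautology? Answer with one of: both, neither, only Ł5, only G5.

only G5

In Ł5: at A = 0, B = 1/4 the value is 3/4 — not a tautology.
In G5: every assignment gives 1 — tautology.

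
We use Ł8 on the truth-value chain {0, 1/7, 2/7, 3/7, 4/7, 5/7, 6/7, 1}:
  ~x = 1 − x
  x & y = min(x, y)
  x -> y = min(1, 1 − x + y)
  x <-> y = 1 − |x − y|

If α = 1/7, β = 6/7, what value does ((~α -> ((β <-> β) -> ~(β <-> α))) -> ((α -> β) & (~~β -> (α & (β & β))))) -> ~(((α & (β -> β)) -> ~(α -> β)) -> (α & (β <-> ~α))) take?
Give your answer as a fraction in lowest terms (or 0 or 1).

1

~α = ~1/7 = 6/7
β <-> β = 6/7 <-> 6/7 = 1
β <-> α = 6/7 <-> 1/7 = 2/7
~(β <-> α) = ~2/7 = 5/7
(β <-> β) -> ~(β <-> α) = 1 -> 5/7 = 5/7
~α -> ((β <-> β) -> ~(β <-> α)) = 6/7 -> 5/7 = 6/7
α -> β = 1/7 -> 6/7 = 1
~β = ~6/7 = 1/7
~~β = ~1/7 = 6/7
β & β = 6/7 & 6/7 = 6/7
α & (β & β) = 1/7 & 6/7 = 1/7
~~β -> (α & (β & β)) = 6/7 -> 1/7 = 2/7
(α -> β) & (~~β -> (α & (β & β))) = 1 & 2/7 = 2/7
(~α -> ((β <-> β) -> ~(β <-> α))) -> ((α -> β) & (~~β -> (α & (β & β)))) = 6/7 -> 2/7 = 3/7
β -> β = 6/7 -> 6/7 = 1
α & (β -> β) = 1/7 & 1 = 1/7
α -> β = 1/7 -> 6/7 = 1
~(α -> β) = ~1 = 0
(α & (β -> β)) -> ~(α -> β) = 1/7 -> 0 = 6/7
~α = ~1/7 = 6/7
β <-> ~α = 6/7 <-> 6/7 = 1
α & (β <-> ~α) = 1/7 & 1 = 1/7
((α & (β -> β)) -> ~(α -> β)) -> (α & (β <-> ~α)) = 6/7 -> 1/7 = 2/7
~(((α & (β -> β)) -> ~(α -> β)) -> (α & (β <-> ~α))) = ~2/7 = 5/7
((~α -> ((β <-> β) -> ~(β <-> α))) -> ((α -> β) & (~~β -> (α & (β & β))))) -> ~(((α & (β -> β)) -> ~(α -> β)) -> (α & (β <-> ~α))) = 3/7 -> 5/7 = 1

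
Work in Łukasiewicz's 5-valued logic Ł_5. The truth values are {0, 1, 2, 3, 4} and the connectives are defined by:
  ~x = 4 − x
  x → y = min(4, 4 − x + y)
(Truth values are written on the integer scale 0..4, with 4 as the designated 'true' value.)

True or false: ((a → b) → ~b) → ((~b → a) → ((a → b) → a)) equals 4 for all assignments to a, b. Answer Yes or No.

At a = 3, b = 2, for instance:
a → b = 3 → 2 = 3
~b = ~2 = 2
(a → b) → ~b = 3 → 2 = 3
~b → a = 2 → 3 = 4
(a → b) → a = 3 → 3 = 4
(~b → a) → ((a → b) → a) = 4 → 4 = 4
((a → b) → ~b) → ((~b → a) → ((a → b) → a)) = 3 → 4 = 4
and checking the remaining 24 assignments likewise gives ≥ 4 in every case.

Yes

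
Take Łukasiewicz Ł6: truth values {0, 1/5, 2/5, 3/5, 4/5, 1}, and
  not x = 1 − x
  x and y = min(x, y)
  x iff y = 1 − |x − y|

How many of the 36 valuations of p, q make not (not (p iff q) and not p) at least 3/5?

30

value 1: 11 assignments (counts)
value 4/5: 12 assignments (counts)
value 3/5: 7 assignments (counts)
value 2/5: 3 assignments
value 1/5: 2 assignments
value 0: 1 assignment
So 30 of the 36 assignments meet the threshold.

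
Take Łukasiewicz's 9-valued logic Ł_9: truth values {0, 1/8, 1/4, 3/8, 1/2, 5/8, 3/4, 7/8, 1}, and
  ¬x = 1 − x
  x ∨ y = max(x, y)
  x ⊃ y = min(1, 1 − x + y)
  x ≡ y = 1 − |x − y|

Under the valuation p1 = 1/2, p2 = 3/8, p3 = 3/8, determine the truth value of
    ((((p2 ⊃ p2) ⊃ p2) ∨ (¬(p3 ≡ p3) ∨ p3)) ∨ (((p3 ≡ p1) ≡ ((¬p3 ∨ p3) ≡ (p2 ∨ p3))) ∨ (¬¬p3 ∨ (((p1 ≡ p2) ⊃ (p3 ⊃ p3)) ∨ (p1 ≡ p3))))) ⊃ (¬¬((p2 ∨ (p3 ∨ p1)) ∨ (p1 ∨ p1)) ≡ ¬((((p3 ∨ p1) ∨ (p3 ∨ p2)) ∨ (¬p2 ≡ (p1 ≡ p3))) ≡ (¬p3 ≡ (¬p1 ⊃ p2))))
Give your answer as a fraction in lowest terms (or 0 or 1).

p2 ⊃ p2 = 3/8 ⊃ 3/8 = 1
(p2 ⊃ p2) ⊃ p2 = 1 ⊃ 3/8 = 3/8
p3 ≡ p3 = 3/8 ≡ 3/8 = 1
¬(p3 ≡ p3) = ¬1 = 0
¬(p3 ≡ p3) ∨ p3 = 0 ∨ 3/8 = 3/8
((p2 ⊃ p2) ⊃ p2) ∨ (¬(p3 ≡ p3) ∨ p3) = 3/8 ∨ 3/8 = 3/8
p3 ≡ p1 = 3/8 ≡ 1/2 = 7/8
¬p3 = ¬3/8 = 5/8
¬p3 ∨ p3 = 5/8 ∨ 3/8 = 5/8
p2 ∨ p3 = 3/8 ∨ 3/8 = 3/8
(¬p3 ∨ p3) ≡ (p2 ∨ p3) = 5/8 ≡ 3/8 = 3/4
(p3 ≡ p1) ≡ ((¬p3 ∨ p3) ≡ (p2 ∨ p3)) = 7/8 ≡ 3/4 = 7/8
¬p3 = ¬3/8 = 5/8
¬¬p3 = ¬5/8 = 3/8
p1 ≡ p2 = 1/2 ≡ 3/8 = 7/8
p3 ⊃ p3 = 3/8 ⊃ 3/8 = 1
(p1 ≡ p2) ⊃ (p3 ⊃ p3) = 7/8 ⊃ 1 = 1
p1 ≡ p3 = 1/2 ≡ 3/8 = 7/8
((p1 ≡ p2) ⊃ (p3 ⊃ p3)) ∨ (p1 ≡ p3) = 1 ∨ 7/8 = 1
¬¬p3 ∨ (((p1 ≡ p2) ⊃ (p3 ⊃ p3)) ∨ (p1 ≡ p3)) = 3/8 ∨ 1 = 1
((p3 ≡ p1) ≡ ((¬p3 ∨ p3) ≡ (p2 ∨ p3))) ∨ (¬¬p3 ∨ (((p1 ≡ p2) ⊃ (p3 ⊃ p3)) ∨ (p1 ≡ p3))) = 7/8 ∨ 1 = 1
(((p2 ⊃ p2) ⊃ p2) ∨ (¬(p3 ≡ p3) ∨ p3)) ∨ (((p3 ≡ p1) ≡ ((¬p3 ∨ p3) ≡ (p2 ∨ p3))) ∨ (¬¬p3 ∨ (((p1 ≡ p2) ⊃ (p3 ⊃ p3)) ∨ (p1 ≡ p3)))) = 3/8 ∨ 1 = 1
p3 ∨ p1 = 3/8 ∨ 1/2 = 1/2
p2 ∨ (p3 ∨ p1) = 3/8 ∨ 1/2 = 1/2
p1 ∨ p1 = 1/2 ∨ 1/2 = 1/2
(p2 ∨ (p3 ∨ p1)) ∨ (p1 ∨ p1) = 1/2 ∨ 1/2 = 1/2
¬((p2 ∨ (p3 ∨ p1)) ∨ (p1 ∨ p1)) = ¬1/2 = 1/2
¬¬((p2 ∨ (p3 ∨ p1)) ∨ (p1 ∨ p1)) = ¬1/2 = 1/2
p3 ∨ p1 = 3/8 ∨ 1/2 = 1/2
p3 ∨ p2 = 3/8 ∨ 3/8 = 3/8
(p3 ∨ p1) ∨ (p3 ∨ p2) = 1/2 ∨ 3/8 = 1/2
¬p2 = ¬3/8 = 5/8
p1 ≡ p3 = 1/2 ≡ 3/8 = 7/8
¬p2 ≡ (p1 ≡ p3) = 5/8 ≡ 7/8 = 3/4
((p3 ∨ p1) ∨ (p3 ∨ p2)) ∨ (¬p2 ≡ (p1 ≡ p3)) = 1/2 ∨ 3/4 = 3/4
¬p3 = ¬3/8 = 5/8
¬p1 = ¬1/2 = 1/2
¬p1 ⊃ p2 = 1/2 ⊃ 3/8 = 7/8
¬p3 ≡ (¬p1 ⊃ p2) = 5/8 ≡ 7/8 = 3/4
(((p3 ∨ p1) ∨ (p3 ∨ p2)) ∨ (¬p2 ≡ (p1 ≡ p3))) ≡ (¬p3 ≡ (¬p1 ⊃ p2)) = 3/4 ≡ 3/4 = 1
¬((((p3 ∨ p1) ∨ (p3 ∨ p2)) ∨ (¬p2 ≡ (p1 ≡ p3))) ≡ (¬p3 ≡ (¬p1 ⊃ p2))) = ¬1 = 0
¬¬((p2 ∨ (p3 ∨ p1)) ∨ (p1 ∨ p1)) ≡ ¬((((p3 ∨ p1) ∨ (p3 ∨ p2)) ∨ (¬p2 ≡ (p1 ≡ p3))) ≡ (¬p3 ≡ (¬p1 ⊃ p2))) = 1/2 ≡ 0 = 1/2
((((p2 ⊃ p2) ⊃ p2) ∨ (¬(p3 ≡ p3) ∨ p3)) ∨ (((p3 ≡ p1) ≡ ((¬p3 ∨ p3) ≡ (p2 ∨ p3))) ∨ (¬¬p3 ∨ (((p1 ≡ p2) ⊃ (p3 ⊃ p3)) ∨ (p1 ≡ p3))))) ⊃ (¬¬((p2 ∨ (p3 ∨ p1)) ∨ (p1 ∨ p1)) ≡ ¬((((p3 ∨ p1) ∨ (p3 ∨ p2)) ∨ (¬p2 ≡ (p1 ≡ p3))) ≡ (¬p3 ≡ (¬p1 ⊃ p2)))) = 1 ⊃ 1/2 = 1/2

1/2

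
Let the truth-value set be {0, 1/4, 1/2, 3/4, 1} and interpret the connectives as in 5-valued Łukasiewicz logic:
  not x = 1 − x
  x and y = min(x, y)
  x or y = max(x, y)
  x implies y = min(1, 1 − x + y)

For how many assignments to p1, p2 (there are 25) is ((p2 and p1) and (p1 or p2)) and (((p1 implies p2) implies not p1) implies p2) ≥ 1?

value 1: 1 assignment (counts)
value 3/4: 3 assignments
value 1/2: 5 assignments
value 1/4: 7 assignments
value 0: 9 assignments
So 1 of the 25 assignments meets the threshold.

1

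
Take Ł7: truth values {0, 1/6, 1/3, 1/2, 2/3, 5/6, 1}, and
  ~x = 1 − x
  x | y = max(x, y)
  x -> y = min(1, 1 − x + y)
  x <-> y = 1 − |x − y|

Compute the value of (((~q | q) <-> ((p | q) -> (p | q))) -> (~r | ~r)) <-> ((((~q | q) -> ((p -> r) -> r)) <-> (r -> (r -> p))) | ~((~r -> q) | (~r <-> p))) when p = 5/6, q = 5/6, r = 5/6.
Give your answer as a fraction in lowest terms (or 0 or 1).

~q = ~5/6 = 1/6
~q | q = 1/6 | 5/6 = 5/6
p | q = 5/6 | 5/6 = 5/6
p | q = 5/6 | 5/6 = 5/6
(p | q) -> (p | q) = 5/6 -> 5/6 = 1
(~q | q) <-> ((p | q) -> (p | q)) = 5/6 <-> 1 = 5/6
~r = ~5/6 = 1/6
~r = ~5/6 = 1/6
~r | ~r = 1/6 | 1/6 = 1/6
((~q | q) <-> ((p | q) -> (p | q))) -> (~r | ~r) = 5/6 -> 1/6 = 1/3
~q = ~5/6 = 1/6
~q | q = 1/6 | 5/6 = 5/6
p -> r = 5/6 -> 5/6 = 1
(p -> r) -> r = 1 -> 5/6 = 5/6
(~q | q) -> ((p -> r) -> r) = 5/6 -> 5/6 = 1
r -> p = 5/6 -> 5/6 = 1
r -> (r -> p) = 5/6 -> 1 = 1
((~q | q) -> ((p -> r) -> r)) <-> (r -> (r -> p)) = 1 <-> 1 = 1
~r = ~5/6 = 1/6
~r -> q = 1/6 -> 5/6 = 1
~r = ~5/6 = 1/6
~r <-> p = 1/6 <-> 5/6 = 1/3
(~r -> q) | (~r <-> p) = 1 | 1/3 = 1
~((~r -> q) | (~r <-> p)) = ~1 = 0
(((~q | q) -> ((p -> r) -> r)) <-> (r -> (r -> p))) | ~((~r -> q) | (~r <-> p)) = 1 | 0 = 1
(((~q | q) <-> ((p | q) -> (p | q))) -> (~r | ~r)) <-> ((((~q | q) -> ((p -> r) -> r)) <-> (r -> (r -> p))) | ~((~r -> q) | (~r <-> p))) = 1/3 <-> 1 = 1/3

1/3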